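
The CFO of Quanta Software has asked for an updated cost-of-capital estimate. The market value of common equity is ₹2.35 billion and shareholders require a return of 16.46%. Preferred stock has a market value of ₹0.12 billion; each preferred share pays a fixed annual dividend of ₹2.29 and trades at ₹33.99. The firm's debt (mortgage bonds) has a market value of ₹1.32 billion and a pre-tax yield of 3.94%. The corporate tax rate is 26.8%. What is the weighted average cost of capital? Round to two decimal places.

Cost of preferred: Rp = 2.29 / 33.99 = 6.7373%.
Total capital V = 2.35 + 0.12 + 1.32 = 3.79.
Equity: weight = 2.35/3.79 = 0.6201; cost = 16.46%.
Preferred: weight = 0.12/3.79 = 0.0317; cost = 6.7373%.
Mortgage bonds: weight = 1.32/3.79 = 0.3483; after-tax cost = 3.94% × (1 − 26.8%) = 2.8841%.
WACC = 0.6201 × 16.4600% + 0.0317 × 6.7373% + 0.3483 × 2.8841% = 11.4239%.

11.42%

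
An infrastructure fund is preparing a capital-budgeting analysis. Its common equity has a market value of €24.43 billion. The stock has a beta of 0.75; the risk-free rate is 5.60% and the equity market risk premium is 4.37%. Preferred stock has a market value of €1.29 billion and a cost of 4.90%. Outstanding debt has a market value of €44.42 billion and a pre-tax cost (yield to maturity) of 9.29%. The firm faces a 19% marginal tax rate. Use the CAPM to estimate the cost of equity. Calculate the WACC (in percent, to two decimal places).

Cost of equity via CAPM: Re = 5.6% + 0.75 × 4.37% = 8.8775%.
Total capital V = 24.43 + 1.29 + 44.42 = 70.14.
Equity: weight = 24.43/70.14 = 0.3483; cost = 8.8775%.
Preferred: weight = 1.29/70.14 = 0.0184; cost = 4.9%.
Debt: weight = 44.42/70.14 = 0.6333; after-tax cost = 9.29% × (1 − 19%) = 7.5249%.
WACC = 0.3483 × 8.8775% + 0.0184 × 4.9000% + 0.6333 × 7.5249% = 7.9477%.

7.95%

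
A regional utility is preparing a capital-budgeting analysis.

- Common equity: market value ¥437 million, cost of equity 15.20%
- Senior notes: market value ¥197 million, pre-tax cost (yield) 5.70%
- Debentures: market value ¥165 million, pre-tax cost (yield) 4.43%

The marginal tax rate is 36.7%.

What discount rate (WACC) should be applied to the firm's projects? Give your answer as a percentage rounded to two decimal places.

9.78%

Total capital V = 437 + 197 + 165 = 799.
Equity: weight = 437/799 = 0.5469; cost = 15.2%.
Senior notes: weight = 197/799 = 0.2466; after-tax cost = 5.7% × (1 − 36.7%) = 3.6081%.
Debentures: weight = 165/799 = 0.2065; after-tax cost = 4.43% × (1 − 36.7%) = 2.8042%.
WACC = 0.5469 × 15.2000% + 0.2466 × 3.6081% + 0.2065 × 2.8042% = 9.7821%.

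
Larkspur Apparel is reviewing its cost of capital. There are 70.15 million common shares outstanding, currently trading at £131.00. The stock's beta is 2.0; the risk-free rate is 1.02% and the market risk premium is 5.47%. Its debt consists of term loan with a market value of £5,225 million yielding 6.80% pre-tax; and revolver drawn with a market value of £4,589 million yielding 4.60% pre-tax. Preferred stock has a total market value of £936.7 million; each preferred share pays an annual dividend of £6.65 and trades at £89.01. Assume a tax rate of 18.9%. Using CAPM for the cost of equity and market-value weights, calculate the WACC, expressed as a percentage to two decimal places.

8.17%

Cost of equity via CAPM: Re = 1.02% + 2.0 × 5.47% = 11.9600%.
Cost of preferred: Rp = 6.65 / 89.01 = 7.4711%.
Market value of equity E = 131.0 × 70.15m = 9189.65m.
Total capital V = 9189.65 + 936.7 + 5225 + 4589 = 19940.35.
Equity: weight = 9189.65/19940.35 = 0.4609; cost = 11.96%.
Preferred: weight = 936.7/19940.35 = 0.0470; cost = 7.4711%.
Term loan: weight = 5225/19940.35 = 0.2620; after-tax cost = 6.8% × (1 − 18.9%) = 5.5148%.
Revolver drawn: weight = 4589/19940.35 = 0.2301; after-tax cost = 4.6% × (1 − 18.9%) = 3.7306%.
WACC = 0.4609 × 11.9600% + 0.0470 × 7.4711% + 0.2620 × 5.5148% + 0.2301 × 3.7306% = 8.1664%.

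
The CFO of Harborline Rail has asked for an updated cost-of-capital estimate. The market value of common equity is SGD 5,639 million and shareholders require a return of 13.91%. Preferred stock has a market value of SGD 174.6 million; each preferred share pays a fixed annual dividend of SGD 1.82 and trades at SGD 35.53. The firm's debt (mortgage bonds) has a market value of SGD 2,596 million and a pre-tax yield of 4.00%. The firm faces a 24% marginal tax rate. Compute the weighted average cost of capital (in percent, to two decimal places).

Cost of preferred: Rp = 1.82 / 35.53 = 5.1224%.
Total capital V = 5639 + 174.6 + 2596 = 8409.6.
Equity: weight = 5639/8409.6 = 0.6705; cost = 13.91%.
Preferred: weight = 174.6/8409.6 = 0.0208; cost = 5.1224%.
Mortgage bonds: weight = 2596/8409.6 = 0.3087; after-tax cost = 4% × (1 − 24%) = 3.0400%.
WACC = 0.6705 × 13.9100% + 0.0208 × 5.1224% + 0.3087 × 3.0400% = 10.3720%.

10.37%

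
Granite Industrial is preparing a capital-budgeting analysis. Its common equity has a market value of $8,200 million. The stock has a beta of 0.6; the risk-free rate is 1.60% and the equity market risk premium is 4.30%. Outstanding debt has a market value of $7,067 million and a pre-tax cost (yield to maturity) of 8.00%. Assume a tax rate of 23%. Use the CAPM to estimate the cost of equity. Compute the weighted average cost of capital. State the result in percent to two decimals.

Cost of equity via CAPM: Re = 1.6% + 0.6 × 4.3% = 4.1800%.
Total capital V = 8200 + 7067 = 15267.
Equity: weight = 8200/15267 = 0.5371; cost = 4.18%.
Debt: weight = 7067/15267 = 0.4629; after-tax cost = 8% × (1 − 23%) = 6.1600%.
WACC = 0.5371 × 4.1800% + 0.4629 × 6.1600% = 5.0965%.

5.10%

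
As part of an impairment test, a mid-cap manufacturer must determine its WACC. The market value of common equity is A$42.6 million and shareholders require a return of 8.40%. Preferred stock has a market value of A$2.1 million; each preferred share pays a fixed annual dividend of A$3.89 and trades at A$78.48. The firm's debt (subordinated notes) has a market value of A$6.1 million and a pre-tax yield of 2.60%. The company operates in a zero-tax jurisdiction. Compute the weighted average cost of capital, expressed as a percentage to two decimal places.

Cost of preferred: Rp = 3.89 / 78.48 = 4.9567%.
Total capital V = 42.6 + 2.1 + 6.1 = 50.8.
Equity: weight = 42.6/50.8 = 0.8386; cost = 8.4%.
Preferred: weight = 2.1/50.8 = 0.0413; cost = 4.9567%.
Subordinated notes: weight = 6.1/50.8 = 0.1201; after-tax cost = 2.6% × (1 − 0%) = 2.6000%.
WACC = 0.8386 × 8.4000% + 0.0413 × 4.9567% + 0.1201 × 2.6000% = 7.5612%.

7.56%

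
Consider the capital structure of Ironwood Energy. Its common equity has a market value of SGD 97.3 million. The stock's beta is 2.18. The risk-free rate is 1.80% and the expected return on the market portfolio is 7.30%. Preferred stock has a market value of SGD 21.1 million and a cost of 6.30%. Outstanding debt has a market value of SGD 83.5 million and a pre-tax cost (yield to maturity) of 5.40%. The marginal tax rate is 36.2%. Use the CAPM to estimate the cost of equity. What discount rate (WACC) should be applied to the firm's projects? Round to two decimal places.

8.73%

Market risk premium = 7.3% − 1.8% = 5.5%.
Cost of equity via CAPM: Re = 1.8% + 2.18 × 5.5% = 13.7900%.
Total capital V = 97.3 + 21.1 + 83.5 = 201.9.
Equity: weight = 97.3/201.9 = 0.4819; cost = 13.79%.
Preferred: weight = 21.1/201.9 = 0.1045; cost = 6.3%.
Debt: weight = 83.5/201.9 = 0.4136; after-tax cost = 5.4% × (1 − 36.2%) = 3.4452%.
WACC = 0.4819 × 13.7900% + 0.1045 × 6.3000% + 0.4136 × 3.4452% = 8.7289%.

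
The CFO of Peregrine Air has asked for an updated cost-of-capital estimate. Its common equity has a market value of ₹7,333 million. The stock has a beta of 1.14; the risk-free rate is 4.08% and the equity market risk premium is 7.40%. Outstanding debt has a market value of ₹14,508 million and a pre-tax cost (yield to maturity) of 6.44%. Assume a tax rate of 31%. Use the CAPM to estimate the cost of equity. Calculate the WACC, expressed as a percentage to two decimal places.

7.15%

Cost of equity via CAPM: Re = 4.08% + 1.14 × 7.4% = 12.5160%.
Total capital V = 7333 + 14508 = 21841.
Equity: weight = 7333/21841 = 0.3357; cost = 12.516%.
Debt: weight = 14508/21841 = 0.6643; after-tax cost = 6.44% × (1 − 31%) = 4.4436%.
WACC = 0.3357 × 12.5160% + 0.6643 × 4.4436% = 7.1539%.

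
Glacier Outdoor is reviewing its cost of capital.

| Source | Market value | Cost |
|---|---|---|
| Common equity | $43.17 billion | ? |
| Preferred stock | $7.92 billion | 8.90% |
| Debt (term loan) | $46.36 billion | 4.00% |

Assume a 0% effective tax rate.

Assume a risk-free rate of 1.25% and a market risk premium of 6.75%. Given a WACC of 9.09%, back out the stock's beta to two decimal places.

Total capital V = 43.17 + 7.92 + 46.36 = 97.45.
Equity weight = 43.17/97.45 = 0.4430.
Preferred weight = 7.92/97.45 = 0.0813.
Term loan weight = 46.36/97.45 = 0.4757.
Debt contribution = 0.4757 × 4% × (1 − 0%) = 1.9029%.
Preferred contribution = 0.0813 × 8.9% = 0.7233%.
Required equity contribution = 9.09% − 2.6262% = 6.4638%  ⇒  Re = 14.5910%.
CAPM: 14.5910% = 1.25% + β × 6.75%  ⇒  β = 1.9764.

1.98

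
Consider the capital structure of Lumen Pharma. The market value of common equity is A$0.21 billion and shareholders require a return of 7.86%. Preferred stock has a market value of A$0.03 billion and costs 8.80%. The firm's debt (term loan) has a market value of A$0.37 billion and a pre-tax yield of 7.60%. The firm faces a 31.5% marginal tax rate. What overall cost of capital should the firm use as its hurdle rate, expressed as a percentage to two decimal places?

Total capital V = 0.21 + 0.03 + 0.37 = 0.61.
Equity: weight = 0.21/0.61 = 0.3443; cost = 7.86%.
Preferred: weight = 0.03/0.61 = 0.0492; cost = 8.8%.
Term loan: weight = 0.37/0.61 = 0.6066; after-tax cost = 7.6% × (1 − 31.5%) = 5.2060%.
WACC = 0.3443 × 7.8600% + 0.0492 × 8.8000% + 0.6066 × 5.2060% = 6.2964%.

6.30%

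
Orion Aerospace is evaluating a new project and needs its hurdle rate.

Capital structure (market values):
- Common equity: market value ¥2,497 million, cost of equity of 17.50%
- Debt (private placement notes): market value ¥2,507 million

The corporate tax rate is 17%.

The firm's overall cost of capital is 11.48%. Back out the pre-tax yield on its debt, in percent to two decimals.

Total capital V = 2497 + 2507 = 5004.
Equity weight = 2497/5004 = 0.4990.
Private placement notes weight = 2507/5004 = 0.5010.
Equity contribution = 0.4990 × 17.5% = 8.7325%.
Remaining for debt = 11.48% − 8.7325% = 2.7475%.
Rd × (1 − 17%) × 0.5010 = 2.7475%  ⇒  Rd = 6.6072%.

6.61%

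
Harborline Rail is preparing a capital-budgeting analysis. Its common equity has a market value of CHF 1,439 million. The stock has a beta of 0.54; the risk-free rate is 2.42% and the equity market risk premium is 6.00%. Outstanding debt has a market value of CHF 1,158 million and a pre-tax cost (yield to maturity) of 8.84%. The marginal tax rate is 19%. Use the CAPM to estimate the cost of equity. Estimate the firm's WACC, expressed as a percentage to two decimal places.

Cost of equity via CAPM: Re = 2.42% + 0.54 × 6.0% = 5.6600%.
Total capital V = 1439 + 1158 = 2597.
Equity: weight = 1439/2597 = 0.5541; cost = 5.66%.
Debt: weight = 1158/2597 = 0.4459; after-tax cost = 8.84% × (1 − 19%) = 7.1604%.
WACC = 0.5541 × 5.6600% + 0.4459 × 7.1604% = 6.3290%.

6.33%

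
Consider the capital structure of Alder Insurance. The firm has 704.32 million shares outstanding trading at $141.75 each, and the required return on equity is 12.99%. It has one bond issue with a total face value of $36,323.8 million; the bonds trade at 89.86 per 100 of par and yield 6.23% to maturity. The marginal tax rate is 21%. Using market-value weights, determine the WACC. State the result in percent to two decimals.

Market value of equity E = 141.75 × 704.32m = 99837.36m. Market value of debt D = 36323.8m × 89.86/100 = 32640.56668m.
Total capital V = 99837.36 + 32640.56668 = 132477.92668.
Equity: weight = 99837.36/132477.92668 = 0.7536; cost = 12.99%.
Bonds outstanding: weight = 32640.56668/132477.92668 = 0.2464; after-tax cost = 6.23% × (1 − 21%) = 4.9217%.
WACC = 0.7536 × 12.9900% + 0.2464 × 4.9217% = 11.0021%.

11.00%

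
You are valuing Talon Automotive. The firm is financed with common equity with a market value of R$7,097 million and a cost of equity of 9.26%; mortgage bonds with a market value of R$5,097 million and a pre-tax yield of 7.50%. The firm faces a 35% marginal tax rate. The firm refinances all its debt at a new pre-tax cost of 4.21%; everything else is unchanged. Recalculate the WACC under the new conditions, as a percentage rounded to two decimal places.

6.53%

After the change:
Total capital V = 7097 + 5097 = 12194.
Equity: weight = 7097/12194 = 0.5820; cost = 9.26%.
Mortgage bonds: weight = 5097/12194 = 0.4180; after-tax cost = 4.21% × (1 − 35%) = 2.7365%.
WACC = 0.5820 × 9.2600% + 0.4180 × 2.7365% = 6.5332%.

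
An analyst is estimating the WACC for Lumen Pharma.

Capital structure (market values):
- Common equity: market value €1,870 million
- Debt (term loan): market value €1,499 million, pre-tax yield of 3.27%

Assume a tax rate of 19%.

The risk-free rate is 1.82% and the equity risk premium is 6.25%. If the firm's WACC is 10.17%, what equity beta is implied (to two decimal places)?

2.30

Total capital V = 1870 + 1499 = 3369.
Equity weight = 1870/3369 = 0.5551.
Term loan weight = 1499/3369 = 0.4449.
Debt contribution = 0.4449 × 3.27% × (1 − 19%) = 1.1785%.
Required equity contribution = 10.17% − 1.1785% = 8.9915%  ⇒  Re = 16.1991%.
CAPM: 16.1991% = 1.82% + β × 6.25%  ⇒  β = 2.3007.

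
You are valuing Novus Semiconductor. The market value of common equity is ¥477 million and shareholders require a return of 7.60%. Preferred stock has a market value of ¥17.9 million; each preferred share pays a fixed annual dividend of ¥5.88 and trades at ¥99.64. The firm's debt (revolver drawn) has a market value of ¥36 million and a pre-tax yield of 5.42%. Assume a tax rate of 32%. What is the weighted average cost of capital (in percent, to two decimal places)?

7.28%

Cost of preferred: Rp = 5.88 / 99.64 = 5.9012%.
Total capital V = 477 + 17.9 + 36 = 530.9.
Equity: weight = 477/530.9 = 0.8985; cost = 7.6%.
Preferred: weight = 17.9/530.9 = 0.0337; cost = 5.9012%.
Revolver drawn: weight = 36/530.9 = 0.0678; after-tax cost = 5.42% × (1 − 32%) = 3.6856%.
WACC = 0.8985 × 7.6000% + 0.0337 × 5.9012% + 0.0678 × 3.6856% = 7.2773%.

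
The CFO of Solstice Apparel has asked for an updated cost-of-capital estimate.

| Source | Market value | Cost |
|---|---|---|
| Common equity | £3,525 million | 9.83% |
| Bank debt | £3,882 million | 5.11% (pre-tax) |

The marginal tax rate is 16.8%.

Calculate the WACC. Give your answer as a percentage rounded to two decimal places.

6.91%

Total capital V = 3525 + 3882 = 7407.
Equity: weight = 3525/7407 = 0.4759; cost = 9.83%.
Bank debt: weight = 3882/7407 = 0.5241; after-tax cost = 5.11% × (1 − 16.8%) = 4.2515%.
WACC = 0.4759 × 9.8300% + 0.5241 × 4.2515% = 6.9063%.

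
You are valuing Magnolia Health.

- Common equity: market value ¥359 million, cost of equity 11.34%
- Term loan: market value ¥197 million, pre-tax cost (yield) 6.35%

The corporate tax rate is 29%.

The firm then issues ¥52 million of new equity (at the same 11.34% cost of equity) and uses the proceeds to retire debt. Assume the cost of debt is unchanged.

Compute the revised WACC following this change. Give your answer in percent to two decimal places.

9.56%

After the change:
Total capital V = 411 + 145 = 556.
Equity: weight = 411/556 = 0.7392; cost = 11.34%.
Term loan: weight = 145/556 = 0.2608; after-tax cost = 6.35% × (1 − 29%) = 4.5085%.
WACC = 0.7392 × 11.3400% + 0.2608 × 4.5085% = 9.5584%.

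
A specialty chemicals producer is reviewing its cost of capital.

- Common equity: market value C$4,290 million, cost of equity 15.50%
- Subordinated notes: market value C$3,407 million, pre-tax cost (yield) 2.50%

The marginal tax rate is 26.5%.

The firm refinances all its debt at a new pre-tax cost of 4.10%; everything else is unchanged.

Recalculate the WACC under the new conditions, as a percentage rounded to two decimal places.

9.97%

After the change:
Total capital V = 4290 + 3407 = 7697.
Equity: weight = 4290/7697 = 0.5574; cost = 15.5%.
Subordinated notes: weight = 3407/7697 = 0.4426; after-tax cost = 4.1% × (1 − 26.5%) = 3.0135%.
WACC = 0.5574 × 15.5000% + 0.4426 × 3.0135% = 9.9730%.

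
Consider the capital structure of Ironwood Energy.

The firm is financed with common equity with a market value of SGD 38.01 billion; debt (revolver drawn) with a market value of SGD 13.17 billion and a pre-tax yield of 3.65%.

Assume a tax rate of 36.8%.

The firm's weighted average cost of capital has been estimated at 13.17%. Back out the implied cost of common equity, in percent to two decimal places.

Total capital V = 38.01 + 13.17 = 51.18.
Equity weight = 38.01/51.18 = 0.7427.
Revolver drawn weight = 13.17/51.18 = 0.2573.
Debt contribution = 0.2573 × 3.65% × (1 − 36.8%) = 0.5936%.
Required equity contribution = 13.17% − 0.5936% = 12.5764%.
Re = 12.5764% / 0.7427 = 16.9340%.

16.93%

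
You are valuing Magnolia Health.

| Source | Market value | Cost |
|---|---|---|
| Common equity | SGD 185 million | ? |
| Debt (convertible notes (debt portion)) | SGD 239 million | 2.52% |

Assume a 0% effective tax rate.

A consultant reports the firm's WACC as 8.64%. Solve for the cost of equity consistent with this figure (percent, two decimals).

16.55%

Total capital V = 185 + 239 = 424.
Equity weight = 185/424 = 0.4363.
Convertible notes (debt portion) weight = 239/424 = 0.5637.
Debt contribution = 0.5637 × 2.52% × (1 − 0%) = 1.4205%.
Required equity contribution = 8.64% − 1.4205% = 7.2195%.
Re = 7.2195% / 0.4363 = 16.5464%.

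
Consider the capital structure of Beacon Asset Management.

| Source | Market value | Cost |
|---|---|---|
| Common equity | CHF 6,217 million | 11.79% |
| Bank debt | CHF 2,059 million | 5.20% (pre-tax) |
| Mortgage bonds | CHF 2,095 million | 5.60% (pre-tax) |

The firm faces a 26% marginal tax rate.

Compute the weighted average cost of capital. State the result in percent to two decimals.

8.67%

Total capital V = 6217 + 2059 + 2095 = 10371.
Equity: weight = 6217/10371 = 0.5995; cost = 11.79%.
Bank debt: weight = 2059/10371 = 0.1985; after-tax cost = 5.2% × (1 − 26%) = 3.8480%.
Mortgage bonds: weight = 2095/10371 = 0.2020; after-tax cost = 5.6% × (1 − 26%) = 4.1440%.
WACC = 0.5995 × 11.7900% + 0.1985 × 3.8480% + 0.2020 × 4.1440% = 8.6687%.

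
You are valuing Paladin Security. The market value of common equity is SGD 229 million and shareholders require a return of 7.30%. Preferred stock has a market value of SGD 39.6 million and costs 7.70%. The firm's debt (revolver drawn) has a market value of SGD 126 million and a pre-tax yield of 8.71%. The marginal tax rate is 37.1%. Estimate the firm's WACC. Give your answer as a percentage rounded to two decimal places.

6.76%

Total capital V = 229 + 39.6 + 126 = 394.6.
Equity: weight = 229/394.6 = 0.5803; cost = 7.3%.
Preferred: weight = 39.6/394.6 = 0.1004; cost = 7.7%.
Revolver drawn: weight = 126/394.6 = 0.3193; after-tax cost = 8.71% × (1 − 37.1%) = 5.4786%.
WACC = 0.5803 × 7.3000% + 0.1004 × 7.7000% + 0.3193 × 5.4786% = 6.7585%.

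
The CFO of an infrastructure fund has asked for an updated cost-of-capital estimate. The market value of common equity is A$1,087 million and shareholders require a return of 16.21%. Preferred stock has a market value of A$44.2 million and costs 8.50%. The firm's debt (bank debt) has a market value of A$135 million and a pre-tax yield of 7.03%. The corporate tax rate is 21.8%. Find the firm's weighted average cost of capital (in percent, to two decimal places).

Total capital V = 1087 + 44.2 + 135 = 1266.2.
Equity: weight = 1087/1266.2 = 0.8585; cost = 16.21%.
Preferred: weight = 44.2/1266.2 = 0.0349; cost = 8.5%.
Bank debt: weight = 135/1266.2 = 0.1066; after-tax cost = 7.03% × (1 − 21.8%) = 5.4975%.
WACC = 0.8585 × 16.2100% + 0.0349 × 8.5000% + 0.1066 × 5.4975% = 14.7987%.

14.80%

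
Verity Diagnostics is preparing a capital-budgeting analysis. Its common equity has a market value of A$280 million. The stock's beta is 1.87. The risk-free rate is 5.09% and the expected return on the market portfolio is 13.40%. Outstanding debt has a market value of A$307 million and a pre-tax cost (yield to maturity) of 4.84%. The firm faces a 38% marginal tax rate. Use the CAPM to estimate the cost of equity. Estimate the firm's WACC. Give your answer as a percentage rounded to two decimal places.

Market risk premium = 13.4% − 5.09% = 8.31%.
Cost of equity via CAPM: Re = 5.09% + 1.87 × 8.31% = 20.6297%.
Total capital V = 280 + 307 = 587.
Equity: weight = 280/587 = 0.4770; cost = 20.6297%.
Debt: weight = 307/587 = 0.5230; after-tax cost = 4.84% × (1 − 38%) = 3.0008%.
WACC = 0.4770 × 20.6297% + 0.5230 × 3.0008% = 11.4098%.

11.41%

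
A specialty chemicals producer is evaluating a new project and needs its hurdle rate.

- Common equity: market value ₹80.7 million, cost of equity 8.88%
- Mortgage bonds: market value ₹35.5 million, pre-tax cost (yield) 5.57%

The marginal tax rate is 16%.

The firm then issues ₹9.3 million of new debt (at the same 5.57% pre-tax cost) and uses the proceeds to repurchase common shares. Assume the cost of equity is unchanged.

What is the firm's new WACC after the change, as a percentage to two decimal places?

After the change:
Total capital V = 71.4 + 44.8 = 116.2.
Equity: weight = 71.4/116.2 = 0.6145; cost = 8.88%.
Mortgage bonds: weight = 44.8/116.2 = 0.3855; after-tax cost = 5.57% × (1 − 16%) = 4.6788%.
WACC = 0.6145 × 8.8800% + 0.3855 × 4.6788% = 7.2603%.

7.26%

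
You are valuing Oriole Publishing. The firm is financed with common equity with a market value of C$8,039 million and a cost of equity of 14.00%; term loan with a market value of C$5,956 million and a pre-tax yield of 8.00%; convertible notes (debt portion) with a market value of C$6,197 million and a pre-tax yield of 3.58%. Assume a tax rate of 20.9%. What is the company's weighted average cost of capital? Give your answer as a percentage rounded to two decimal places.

8.31%

Total capital V = 8039 + 5956 + 6197 = 20192.
Equity: weight = 8039/20192 = 0.3981; cost = 14%.
Term loan: weight = 5956/20192 = 0.2950; after-tax cost = 8% × (1 − 20.9%) = 6.3280%.
Convertible notes (debt portion): weight = 6197/20192 = 0.3069; after-tax cost = 3.58% × (1 − 20.9%) = 2.8318%.
WACC = 0.3981 × 14.0000% + 0.2950 × 6.3280% + 0.3069 × 2.8318% = 8.3094%.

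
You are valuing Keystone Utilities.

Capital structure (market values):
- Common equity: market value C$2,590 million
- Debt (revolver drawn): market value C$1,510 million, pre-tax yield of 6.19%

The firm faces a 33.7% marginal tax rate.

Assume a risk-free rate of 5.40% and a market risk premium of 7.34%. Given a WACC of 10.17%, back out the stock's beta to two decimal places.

Total capital V = 2590 + 1510 = 4100.
Equity weight = 2590/4100 = 0.6317.
Revolver drawn weight = 1510/4100 = 0.3683.
Debt contribution = 0.3683 × 6.19% × (1 − 33.7%) = 1.5115%.
Required equity contribution = 10.17% − 1.5115% = 8.6585%  ⇒  Re = 13.7066%.
CAPM: 13.7066% = 5.4% + β × 7.34%  ⇒  β = 1.1317.

1.13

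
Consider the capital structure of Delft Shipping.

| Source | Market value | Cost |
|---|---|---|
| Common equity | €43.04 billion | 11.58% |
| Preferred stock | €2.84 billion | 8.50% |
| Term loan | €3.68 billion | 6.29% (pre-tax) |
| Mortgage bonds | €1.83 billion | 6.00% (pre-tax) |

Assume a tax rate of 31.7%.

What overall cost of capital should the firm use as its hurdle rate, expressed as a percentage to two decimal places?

10.62%

Total capital V = 43.04 + 2.84 + 3.68 + 1.83 = 51.39.
Equity: weight = 43.04/51.39 = 0.8375; cost = 11.58%.
Preferred: weight = 2.84/51.39 = 0.0553; cost = 8.5%.
Term loan: weight = 3.68/51.39 = 0.0716; after-tax cost = 6.29% × (1 − 31.7%) = 4.2961%.
Mortgage bonds: weight = 1.83/51.39 = 0.0356; after-tax cost = 6% × (1 − 31.7%) = 4.0980%.
WACC = 0.8375 × 11.5800% + 0.0553 × 8.5000% + 0.0716 × 4.2961% + 0.0356 × 4.0980% = 10.6218%.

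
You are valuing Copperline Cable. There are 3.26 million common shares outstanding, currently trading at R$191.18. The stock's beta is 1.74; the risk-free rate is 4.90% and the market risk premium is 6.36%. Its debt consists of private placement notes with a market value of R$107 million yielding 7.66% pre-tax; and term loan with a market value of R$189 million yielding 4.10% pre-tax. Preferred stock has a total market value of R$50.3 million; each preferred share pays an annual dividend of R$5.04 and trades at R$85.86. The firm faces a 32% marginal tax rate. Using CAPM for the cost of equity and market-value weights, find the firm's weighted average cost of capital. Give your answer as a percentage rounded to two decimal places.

Cost of equity via CAPM: Re = 4.9% + 1.74 × 6.36% = 15.9664%.
Cost of preferred: Rp = 5.04 / 85.86 = 5.8700%.
Market value of equity E = 191.18 × 3.26m = 623.2468m.
Total capital V = 623.2468 + 50.3 + 107 + 189 = 969.5468.
Equity: weight = 623.2468/969.5468 = 0.6428; cost = 15.9664%.
Preferred: weight = 50.3/969.5468 = 0.0519; cost = 5.87%.
Private placement notes: weight = 107/969.5468 = 0.1104; after-tax cost = 7.66% × (1 − 32%) = 5.2088%.
Term loan: weight = 189/969.5468 = 0.1949; after-tax cost = 4.1% × (1 − 32%) = 2.7880%.
WACC = 0.6428 × 15.9664% + 0.0519 × 5.8700% + 0.1104 × 5.2088% + 0.1949 × 2.7880% = 11.6864%.

11.69%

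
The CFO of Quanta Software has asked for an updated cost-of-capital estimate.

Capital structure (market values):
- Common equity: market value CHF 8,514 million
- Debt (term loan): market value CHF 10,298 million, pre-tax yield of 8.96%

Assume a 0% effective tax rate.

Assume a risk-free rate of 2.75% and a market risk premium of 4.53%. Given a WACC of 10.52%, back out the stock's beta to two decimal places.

2.13

Total capital V = 8514 + 10298 = 18812.
Equity weight = 8514/18812 = 0.4526.
Term loan weight = 10298/18812 = 0.5474.
Debt contribution = 0.5474 × 8.96% × (1 − 0%) = 4.9049%.
Required equity contribution = 10.52% − 4.9049% = 5.6151%  ⇒  Re = 12.4069%.
CAPM: 12.4069% = 2.75% + β × 4.53%  ⇒  β = 2.1318.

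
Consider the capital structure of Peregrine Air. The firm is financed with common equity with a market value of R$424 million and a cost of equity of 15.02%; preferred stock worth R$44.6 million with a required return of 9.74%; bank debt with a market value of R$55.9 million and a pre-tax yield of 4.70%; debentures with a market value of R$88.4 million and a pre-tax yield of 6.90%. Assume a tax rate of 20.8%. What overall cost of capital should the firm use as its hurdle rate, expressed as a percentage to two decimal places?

12.23%

Total capital V = 424 + 44.6 + 55.9 + 88.4 = 612.9.
Equity: weight = 424/612.9 = 0.6918; cost = 15.02%.
Preferred: weight = 44.6/612.9 = 0.0728; cost = 9.74%.
Bank debt: weight = 55.9/612.9 = 0.0912; after-tax cost = 4.7% × (1 − 20.8%) = 3.7224%.
Debentures: weight = 88.4/612.9 = 0.1442; after-tax cost = 6.9% × (1 − 20.8%) = 5.4648%.
WACC = 0.6918 × 15.0200% + 0.0728 × 9.7400% + 0.0912 × 3.7224% + 0.1442 × 5.4648% = 12.2272%.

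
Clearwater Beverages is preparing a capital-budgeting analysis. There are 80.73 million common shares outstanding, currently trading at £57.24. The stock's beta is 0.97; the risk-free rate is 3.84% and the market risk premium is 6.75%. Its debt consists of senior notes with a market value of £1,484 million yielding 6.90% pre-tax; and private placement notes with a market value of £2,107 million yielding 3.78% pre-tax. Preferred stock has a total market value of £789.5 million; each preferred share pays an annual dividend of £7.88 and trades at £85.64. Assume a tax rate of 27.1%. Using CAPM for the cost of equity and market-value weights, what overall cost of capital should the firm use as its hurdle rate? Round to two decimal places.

7.61%

Cost of equity via CAPM: Re = 3.84% + 0.97 × 6.75% = 10.3875%.
Cost of preferred: Rp = 7.88 / 85.64 = 9.2013%.
Market value of equity E = 57.24 × 80.73m = 4620.9852m.
Total capital V = 4620.9852 + 789.5 + 1484 + 2107 = 9001.4852.
Equity: weight = 4620.9852/9001.4852 = 0.5134; cost = 10.3875%.
Preferred: weight = 789.5/9001.4852 = 0.0877; cost = 9.2013%.
Senior notes: weight = 1484/9001.4852 = 0.1649; after-tax cost = 6.9% × (1 − 27.1%) = 5.0301%.
Private placement notes: weight = 2107/9001.4852 = 0.2341; after-tax cost = 3.78% × (1 − 27.1%) = 2.7556%.
WACC = 0.5134 × 10.3875% + 0.0877 × 9.2013% + 0.1649 × 5.0301% + 0.2341 × 2.7556% = 7.6138%.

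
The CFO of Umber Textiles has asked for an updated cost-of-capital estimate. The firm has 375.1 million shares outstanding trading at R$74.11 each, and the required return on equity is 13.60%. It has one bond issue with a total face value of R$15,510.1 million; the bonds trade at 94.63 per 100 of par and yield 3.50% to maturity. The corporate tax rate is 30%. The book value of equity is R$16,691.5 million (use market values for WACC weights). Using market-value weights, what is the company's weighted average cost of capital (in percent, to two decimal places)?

Market value of equity E = 74.11 × 375.1m = 27798.661m. Market value of debt D = 15510.1m × 94.63/100 = 14677.20763m.
Total capital V = 27798.661 + 14677.20763 = 42475.86863.
Equity: weight = 27798.661/42475.86863 = 0.6545; cost = 13.6%.
Bonds outstanding: weight = 14677.20763/42475.86863 = 0.3455; after-tax cost = 3.5% × (1 − 30%) = 2.4500%.
WACC = 0.6545 × 13.6000% + 0.3455 × 2.4500% = 9.7472%.

9.75%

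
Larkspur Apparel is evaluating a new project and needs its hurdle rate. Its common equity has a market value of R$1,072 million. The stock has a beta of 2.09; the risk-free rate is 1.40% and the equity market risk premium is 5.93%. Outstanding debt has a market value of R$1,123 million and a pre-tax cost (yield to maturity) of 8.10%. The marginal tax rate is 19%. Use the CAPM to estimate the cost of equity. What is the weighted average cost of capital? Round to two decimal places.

10.09%

Cost of equity via CAPM: Re = 1.4% + 2.09 × 5.93% = 13.7937%.
Total capital V = 1072 + 1123 = 2195.
Equity: weight = 1072/2195 = 0.4884; cost = 13.7937%.
Debt: weight = 1123/2195 = 0.5116; after-tax cost = 8.1% × (1 − 19%) = 6.5610%.
WACC = 0.4884 × 13.7937% + 0.5116 × 6.5610% = 10.0933%.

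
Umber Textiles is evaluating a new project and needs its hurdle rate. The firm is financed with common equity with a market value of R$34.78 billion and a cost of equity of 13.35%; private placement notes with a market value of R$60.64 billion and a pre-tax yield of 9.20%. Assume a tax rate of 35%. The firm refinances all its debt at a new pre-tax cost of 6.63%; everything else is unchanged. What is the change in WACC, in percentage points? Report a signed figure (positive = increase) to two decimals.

Current WACC:
Total capital V = 34.78 + 60.64 = 95.42.
Equity: weight = 34.78/95.42 = 0.3645; cost = 13.35%.
Private placement notes: weight = 60.64/95.42 = 0.6355; after-tax cost = 9.2% × (1 − 35%) = 5.9800%.
WACC = 0.3645 × 13.3500% + 0.6355 × 5.9800% = 8.6663%.
After the change:
Total capital V = 34.78 + 60.64 = 95.42.
Equity: weight = 34.78/95.42 = 0.3645; cost = 13.35%.
Private placement notes: weight = 60.64/95.42 = 0.6355; after-tax cost = 6.63% × (1 − 35%) = 4.3095%.
WACC = 0.3645 × 13.3500% + 0.6355 × 4.3095% = 7.6047%.
Change in WACC = 7.6047% − 8.6663% = -1.0616 pp.

-1.06 pp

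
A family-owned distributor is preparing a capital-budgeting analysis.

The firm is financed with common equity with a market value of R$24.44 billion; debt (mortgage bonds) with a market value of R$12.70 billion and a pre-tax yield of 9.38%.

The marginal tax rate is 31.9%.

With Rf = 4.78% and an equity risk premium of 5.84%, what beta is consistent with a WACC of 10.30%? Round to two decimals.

1.29

Total capital V = 24.44 + 12.7 = 37.14.
Equity weight = 24.44/37.14 = 0.6581.
Mortgage bonds weight = 12.7/37.14 = 0.3419.
Debt contribution = 0.3419 × 9.38% × (1 − 31.9%) = 2.1843%.
Required equity contribution = 10.3% − 2.1843% = 8.1157%  ⇒  Re = 12.3329%.
CAPM: 12.3329% = 4.78% + β × 5.84%  ⇒  β = 1.2933.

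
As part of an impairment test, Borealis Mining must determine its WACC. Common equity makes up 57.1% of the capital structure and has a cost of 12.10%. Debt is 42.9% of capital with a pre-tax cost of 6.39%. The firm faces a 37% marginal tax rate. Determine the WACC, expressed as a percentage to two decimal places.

After-tax cost of debt = 6.39% × (1 − 37%) = 4.0257%.
WACC = 0.571 × 12.1000% + 0.429 × 4.0257% = 8.6361%.

8.64%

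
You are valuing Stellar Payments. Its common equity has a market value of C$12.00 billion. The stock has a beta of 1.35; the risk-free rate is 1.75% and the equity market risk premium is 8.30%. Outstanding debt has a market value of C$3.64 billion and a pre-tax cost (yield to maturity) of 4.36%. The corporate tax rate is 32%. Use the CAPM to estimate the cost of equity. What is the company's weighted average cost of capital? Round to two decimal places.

10.63%

Cost of equity via CAPM: Re = 1.75% + 1.35 × 8.3% = 12.9550%.
Total capital V = 12 + 3.64 = 15.64.
Equity: weight = 12/15.64 = 0.7673; cost = 12.955%.
Debt: weight = 3.64/15.64 = 0.2327; after-tax cost = 4.36% × (1 − 32%) = 2.9648%.
WACC = 0.7673 × 12.9550% + 0.2327 × 2.9648% = 10.6299%.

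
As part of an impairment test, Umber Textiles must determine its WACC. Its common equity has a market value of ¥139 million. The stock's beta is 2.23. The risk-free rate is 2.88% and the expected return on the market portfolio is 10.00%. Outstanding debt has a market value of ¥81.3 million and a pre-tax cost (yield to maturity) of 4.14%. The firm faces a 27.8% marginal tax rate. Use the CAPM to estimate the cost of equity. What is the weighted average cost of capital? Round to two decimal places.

Market risk premium = 10.0% − 2.88% = 7.12%.
Cost of equity via CAPM: Re = 2.88% + 2.23 × 7.12% = 18.7576%.
Total capital V = 139 + 81.3 = 220.3.
Equity: weight = 139/220.3 = 0.6310; cost = 18.7576%.
Debt: weight = 81.3/220.3 = 0.3690; after-tax cost = 4.14% × (1 − 27.8%) = 2.9891%.
WACC = 0.6310 × 18.7576% + 0.3690 × 2.9891% = 12.9384%.

12.94%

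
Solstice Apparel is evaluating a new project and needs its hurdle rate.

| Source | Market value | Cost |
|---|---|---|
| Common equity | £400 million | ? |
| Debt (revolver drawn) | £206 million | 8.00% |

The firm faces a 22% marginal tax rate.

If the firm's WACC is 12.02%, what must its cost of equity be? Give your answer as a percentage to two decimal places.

Total capital V = 400 + 206 = 606.
Equity weight = 400/606 = 0.6601.
Revolver drawn weight = 206/606 = 0.3399.
Debt contribution = 0.3399 × 8% × (1 − 22%) = 2.1212%.
Required equity contribution = 12.02% − 2.1212% = 9.8988%.
Re = 9.8988% / 0.6601 = 14.9967%.

15.00%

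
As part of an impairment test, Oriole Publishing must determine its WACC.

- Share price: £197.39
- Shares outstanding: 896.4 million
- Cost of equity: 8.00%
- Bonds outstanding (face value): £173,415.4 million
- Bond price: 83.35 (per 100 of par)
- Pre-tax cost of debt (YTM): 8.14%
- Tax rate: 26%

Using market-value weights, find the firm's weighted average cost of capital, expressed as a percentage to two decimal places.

7.11%

Market value of equity E = 197.39 × 896.4m = 176940.396m. Market value of debt D = 173415.4m × 83.35/100 = 144541.7359m.
Total capital V = 176940.396 + 144541.7359 = 321482.1319.
Equity: weight = 176940.396/321482.1319 = 0.5504; cost = 8%.
Bonds outstanding: weight = 144541.7359/321482.1319 = 0.4496; after-tax cost = 8.14% × (1 − 26%) = 6.0236%.
WACC = 0.5504 × 8.0000% + 0.4496 × 6.0236% = 7.1114%.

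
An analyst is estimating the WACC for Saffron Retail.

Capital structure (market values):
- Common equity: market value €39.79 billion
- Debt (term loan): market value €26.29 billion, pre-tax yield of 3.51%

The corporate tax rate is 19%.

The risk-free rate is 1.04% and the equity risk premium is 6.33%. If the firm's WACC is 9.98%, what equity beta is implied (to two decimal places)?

Total capital V = 39.79 + 26.29 = 66.08.
Equity weight = 39.79/66.08 = 0.6021.
Term loan weight = 26.29/66.08 = 0.3979.
Debt contribution = 0.3979 × 3.51% × (1 − 19%) = 1.1311%.
Required equity contribution = 9.98% − 1.1311% = 8.8489%  ⇒  Re = 14.6955%.
CAPM: 14.6955% = 1.04% + β × 6.33%  ⇒  β = 2.1573.

2.16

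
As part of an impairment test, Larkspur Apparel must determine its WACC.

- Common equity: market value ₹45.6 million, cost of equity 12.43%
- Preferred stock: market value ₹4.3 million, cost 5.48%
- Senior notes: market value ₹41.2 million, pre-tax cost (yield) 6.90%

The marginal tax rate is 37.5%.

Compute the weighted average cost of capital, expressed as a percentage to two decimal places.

Total capital V = 45.6 + 4.3 + 41.2 = 91.1.
Equity: weight = 45.6/91.1 = 0.5005; cost = 12.43%.
Preferred: weight = 4.3/91.1 = 0.0472; cost = 5.48%.
Senior notes: weight = 41.2/91.1 = 0.4523; after-tax cost = 6.9% × (1 − 37.5%) = 4.3125%.
WACC = 0.5005 × 12.4300% + 0.0472 × 5.4800% + 0.4523 × 4.3125% = 8.4308%.

8.43%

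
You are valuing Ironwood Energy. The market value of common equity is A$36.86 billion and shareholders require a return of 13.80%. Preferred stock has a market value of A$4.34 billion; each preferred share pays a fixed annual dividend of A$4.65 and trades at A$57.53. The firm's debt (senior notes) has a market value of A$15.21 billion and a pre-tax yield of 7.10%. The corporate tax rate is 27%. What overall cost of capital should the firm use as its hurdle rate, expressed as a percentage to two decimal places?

11.04%

Cost of preferred: Rp = 4.65 / 57.53 = 8.0827%.
Total capital V = 36.86 + 4.34 + 15.21 = 56.41.
Equity: weight = 36.86/56.41 = 0.6534; cost = 13.8%.
Preferred: weight = 4.34/56.41 = 0.0769; cost = 8.0827%.
Senior notes: weight = 15.21/56.41 = 0.2696; after-tax cost = 7.1% × (1 − 27%) = 5.1830%.
WACC = 0.6534 × 13.8000% + 0.0769 × 8.0827% + 0.2696 × 5.1830% = 11.0367%.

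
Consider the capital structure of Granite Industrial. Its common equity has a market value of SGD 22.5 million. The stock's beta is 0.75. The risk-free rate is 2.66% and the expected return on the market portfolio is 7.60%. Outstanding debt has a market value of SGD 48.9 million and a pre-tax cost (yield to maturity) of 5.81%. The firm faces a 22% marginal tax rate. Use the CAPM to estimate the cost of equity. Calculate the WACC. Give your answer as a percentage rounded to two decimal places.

5.11%

Market risk premium = 7.6% − 2.66% = 4.94%.
Cost of equity via CAPM: Re = 2.66% + 0.75 × 4.94% = 6.3650%.
Total capital V = 22.5 + 48.9 = 71.4.
Equity: weight = 22.5/71.4 = 0.3151; cost = 6.365%.
Debt: weight = 48.9/71.4 = 0.6849; after-tax cost = 5.81% × (1 − 22%) = 4.5318%.
WACC = 0.3151 × 6.3650% + 0.6849 × 4.5318% = 5.1095%.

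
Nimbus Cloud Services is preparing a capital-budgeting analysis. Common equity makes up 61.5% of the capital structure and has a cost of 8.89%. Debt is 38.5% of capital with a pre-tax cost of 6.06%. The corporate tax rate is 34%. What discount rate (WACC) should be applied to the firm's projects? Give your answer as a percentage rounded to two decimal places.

After-tax cost of debt = 6.06% × (1 − 34%) = 3.9996%.
WACC = 0.615 × 8.8900% + 0.385 × 3.9996% = 7.0072%.

7.01%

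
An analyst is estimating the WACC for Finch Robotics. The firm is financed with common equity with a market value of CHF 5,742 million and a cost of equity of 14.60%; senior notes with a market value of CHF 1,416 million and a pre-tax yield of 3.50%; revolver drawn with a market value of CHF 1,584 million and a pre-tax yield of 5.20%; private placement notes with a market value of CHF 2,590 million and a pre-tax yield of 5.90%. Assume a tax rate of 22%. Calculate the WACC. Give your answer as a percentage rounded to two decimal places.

Total capital V = 5742 + 1416 + 1584 + 2590 = 11332.
Equity: weight = 5742/11332 = 0.5067; cost = 14.6%.
Senior notes: weight = 1416/11332 = 0.1250; after-tax cost = 3.5% × (1 − 22%) = 2.7300%.
Revolver drawn: weight = 1584/11332 = 0.1398; after-tax cost = 5.2% × (1 − 22%) = 4.0560%.
Private placement notes: weight = 2590/11332 = 0.2286; after-tax cost = 5.9% × (1 − 22%) = 4.6020%.
WACC = 0.5067 × 14.6000% + 0.1250 × 2.7300% + 0.1398 × 4.0560% + 0.2286 × 4.6020% = 9.3578%.

9.36%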